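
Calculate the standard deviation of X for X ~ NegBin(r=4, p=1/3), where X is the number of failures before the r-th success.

For X ~ NegBin(r=4, p=1/3), where X is the number of failures before the r-th success:
Var(X) = 24
SD(X) = √(Var(X)) = √(24) = 2 \sqrt{6}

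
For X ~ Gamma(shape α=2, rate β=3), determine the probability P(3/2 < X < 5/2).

P(3/2 < X < 5/2) = ∫_{3/2}^{5/2} f(x) dx
where f(x) = 9 x e^{- 3 x}
= \frac{-17 + 11 e^{3}}{2 e^{\frac{15}{2}}}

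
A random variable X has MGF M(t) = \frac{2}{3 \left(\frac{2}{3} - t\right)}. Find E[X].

To find E[X], compute M^(1)(0):
M^(1)(t) = \frac{2}{3 \left(\frac{2}{3} - t\right)^{2}}
M^(1)(0) = \frac{3}{2}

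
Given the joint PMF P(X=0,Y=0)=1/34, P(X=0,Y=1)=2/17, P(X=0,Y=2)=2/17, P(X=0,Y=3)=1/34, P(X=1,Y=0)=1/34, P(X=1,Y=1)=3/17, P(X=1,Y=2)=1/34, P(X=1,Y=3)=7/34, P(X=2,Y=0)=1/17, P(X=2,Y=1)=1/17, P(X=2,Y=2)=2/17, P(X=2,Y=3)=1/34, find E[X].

First find marginal of X:
P(X=0) = 5/17
P(X=1) = 15/34
P(X=2) = 9/34
E[X] = 0 × 5/17 + 1 × 15/34 + 2 × 9/34 = 33/34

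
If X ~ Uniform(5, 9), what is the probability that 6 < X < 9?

P(6 < X < 9) = ∫_{6}^{9} f(x) dx
where f(x) = \frac{1}{4}
= \frac{3}{4}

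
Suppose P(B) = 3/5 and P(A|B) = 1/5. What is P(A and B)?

By definition, P(A|B) = P(A ∩ B) / P(B)
So P(A ∩ B) = P(A|B) × P(B)
= 1/5 × 3/5
= 3/25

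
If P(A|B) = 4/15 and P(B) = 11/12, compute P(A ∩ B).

By definition, P(A|B) = P(A ∩ B) / P(B)
So P(A ∩ B) = P(A|B) × P(B)
= 4/15 × 11/12
= 11/45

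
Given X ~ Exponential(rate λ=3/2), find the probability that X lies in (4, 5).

P(4 < X < 5) = ∫_{4}^{5} f(x) dx
where f(x) = \frac{3 e^{- \frac{3 x}{2}}}{2}
= - \frac{1}{e^{\frac{15}{2}}} + e^{-6}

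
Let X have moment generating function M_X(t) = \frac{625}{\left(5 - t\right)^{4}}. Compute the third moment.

To find E[X^3], compute M^(3)(0):
M^(1)(t) = \frac{2500}{\left(5 - t\right)^{5}}
M^(2)(t) = \frac{12500}{\left(5 - t\right)^{6}}
M^(3)(t) = \frac{75000}{\left(5 - t\right)^{7}}
M^(3)(0) = \frac{24}{25}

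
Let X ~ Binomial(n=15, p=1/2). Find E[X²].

Using the identity E[X²] = Var(X) + (E[X])²:
E[X] = \frac{15}{2}
Var(X) = \frac{15}{4}
E[X²] = \frac{15}{4} + (\frac{15}{2})²
= 60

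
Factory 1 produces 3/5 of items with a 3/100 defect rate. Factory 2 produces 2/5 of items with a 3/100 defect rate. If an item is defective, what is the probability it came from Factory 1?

Using Bayes' theorem:
P(F1) = 3/5, P(D|F1) = 3/100
P(F2) = 2/5, P(D|F2) = 3/100
P(D) = P(D|F1)P(F1) + P(D|F2)P(F2)
     = \frac{3}{100}
P(F1|D) = P(D|F1)P(F1) / P(D)
= \frac{3}{5}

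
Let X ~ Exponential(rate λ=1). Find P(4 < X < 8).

P(4 < X < 8) = ∫_{4}^{8} f(x) dx
where f(x) = e^{- x}
= - \frac{1 - e^{4}}{e^{8}}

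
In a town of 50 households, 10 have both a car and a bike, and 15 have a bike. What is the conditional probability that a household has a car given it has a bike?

P(A ∩ B) = 10/50 = 1/5
P(B) = 15/50 = 3/10
P(A|B) = P(A ∩ B) / P(B) = (1/5) / (3/10) = 2/3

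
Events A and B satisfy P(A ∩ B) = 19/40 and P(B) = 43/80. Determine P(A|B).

P(A|B) = P(A ∩ B) / P(B)
= (19/40) / (43/80)
= 38/43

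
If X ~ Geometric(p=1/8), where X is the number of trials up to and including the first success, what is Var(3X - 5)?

For X ~ Geometric(p=1/8), where X is the number of trials up to and including the first success:
Var(X) = 56
Var(3X - 5) = (3)² × Var(X) = 9 × 56 = 504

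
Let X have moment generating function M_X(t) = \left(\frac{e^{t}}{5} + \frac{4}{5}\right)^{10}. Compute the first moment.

To find E[X], compute M^(1)(0):
M^(1)(t) = 2 \left(\frac{e^{t}}{5} + \frac{4}{5}\right)^{9} e^{t}
M^(1)(0) = 2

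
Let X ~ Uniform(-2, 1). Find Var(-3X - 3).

For X ~ Uniform(-2, 1):
Var(X) = \frac{3}{4}
Var(-3X - 3) = (-3)² × Var(X) = 9 × \frac{3}{4} = \frac{27}{4}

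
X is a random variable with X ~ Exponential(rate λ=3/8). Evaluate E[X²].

Using the identity E[X²] = Var(X) + (E[X])²:
E[X] = \frac{8}{3}
Var(X) = \frac{64}{9}
E[X²] = \frac{64}{9} + (\frac{8}{3})²
= \frac{128}{9}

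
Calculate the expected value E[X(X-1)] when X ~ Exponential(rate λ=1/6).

E[X(X-1)] = E[X² - X] = E[X²] - E[X]
E[X] = 6
E[X²] = Var(X) + (E[X])² = 36 + (6)² = 72
E[X(X-1)] = 72 - 6 = 66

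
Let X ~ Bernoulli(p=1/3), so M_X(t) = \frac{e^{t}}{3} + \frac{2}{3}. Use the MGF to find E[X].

To find E[X], compute M^(1)(0):
M^(1)(t) = \frac{e^{t}}{3}
M^(1)(0) = \frac{1}{3}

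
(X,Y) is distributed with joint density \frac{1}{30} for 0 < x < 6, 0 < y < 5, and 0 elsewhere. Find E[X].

f_X(x) = ∫_0^5 \frac{1}{30} dy = \frac{1}{6}
E[X] = ∫_0^6 x × (\frac{1}{6}) dx = 3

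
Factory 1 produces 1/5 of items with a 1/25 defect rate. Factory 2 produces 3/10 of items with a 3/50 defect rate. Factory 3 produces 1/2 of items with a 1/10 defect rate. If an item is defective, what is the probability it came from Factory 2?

Using Bayes' theorem:
P(F1) = 1/5, P(D|F1) = 1/25
P(F2) = 3/10, P(D|F2) = 3/50
P(F3) = 1/2, P(D|F3) = 1/10
P(D) = P(D|F1)P(F1) + P(D|F2)P(F2) + P(D|F3)P(F3)
     = \frac{19}{250}
P(F2|D) = P(D|F2)P(F2) / P(D)
= \frac{9}{38}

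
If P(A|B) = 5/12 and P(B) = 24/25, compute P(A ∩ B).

By definition, P(A|B) = P(A ∩ B) / P(B)
So P(A ∩ B) = P(A|B) × P(B)
= 5/12 × 24/25
= 2/5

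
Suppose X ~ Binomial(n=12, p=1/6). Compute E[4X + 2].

For X ~ Binomial(n=12, p=1/6):
E[X] = 2
E[4X + 2] = 4 × E[X] + 2 = 10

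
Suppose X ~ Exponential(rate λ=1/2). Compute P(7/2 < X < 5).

P(7/2 < X < 5) = ∫_{7/2}^{5} f(x) dx
where f(x) = \frac{e^{- \frac{x}{2}}}{2}
= - \frac{1}{e^{\frac{5}{2}}} + e^{- \frac{7}{4}}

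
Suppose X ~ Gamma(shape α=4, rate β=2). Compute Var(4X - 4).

For X ~ Gamma(shape α=4, rate β=2):
Var(X) = 1
Var(4X - 4) = (4)² × Var(X) = 16 × 1 = 16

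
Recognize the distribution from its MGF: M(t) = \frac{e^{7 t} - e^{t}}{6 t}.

The MGF M(t) = \frac{e^{7 t} - e^{t}}{6 t} is the standard form for the Uniform distribution.
Comparing with the known MGF formula identifies: Uniform(1, 7)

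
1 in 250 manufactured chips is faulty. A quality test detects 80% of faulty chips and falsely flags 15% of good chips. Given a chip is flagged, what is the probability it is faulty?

Let D = the rare event, + = positive/flagged.
P(D) = 1/250
P(+|D) = 80/100 = 4/5
P(+|D') = 15/100 = 3/20
P(+) = P(+|D)P(D) + P(+|D')P(D')
     = \frac{4}{5} × \frac{1}{250} + \frac{3}{20} × \frac{249}{250}
     = \frac{763}{5000}
P(D|+) = P(+|D)P(D)/P(+) = \frac{16}{763}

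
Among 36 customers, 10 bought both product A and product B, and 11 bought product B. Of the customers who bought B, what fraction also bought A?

P(A ∩ B) = 10/36 = 5/18
P(B) = 11/36
P(A|B) = P(A ∩ B) / P(B) = (5/18) / (11/36) = 10/11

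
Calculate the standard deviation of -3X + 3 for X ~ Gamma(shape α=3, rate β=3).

For X ~ Gamma(shape α=3, rate β=3):
Var(X) = \frac{1}{3}
SD(X) = √(Var(X)) = √(\frac{1}{3}) = \frac{\sqrt{3}}{3}
SD(-3X + 3) = |-3| × SD(X) = 3 × \frac{\sqrt{3}}{3} = \sqrt{3}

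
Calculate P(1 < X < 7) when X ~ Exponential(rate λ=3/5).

P(1 < X < 7) = ∫_{1}^{7} f(x) dx
where f(x) = \frac{3 e^{- \frac{3 x}{5}}}{5}
= - \frac{1 - e^{\frac{18}{5}}}{e^{\frac{21}{5}}}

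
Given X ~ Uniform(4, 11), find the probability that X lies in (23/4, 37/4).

P(23/4 < X < 37/4) = ∫_{23/4}^{37/4} f(x) dx
where f(x) = \frac{1}{7}
= \frac{1}{2}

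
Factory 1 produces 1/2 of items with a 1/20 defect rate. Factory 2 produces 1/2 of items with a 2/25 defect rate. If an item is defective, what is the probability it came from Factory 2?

Using Bayes' theorem:
P(F1) = 1/2, P(D|F1) = 1/20
P(F2) = 1/2, P(D|F2) = 2/25
P(D) = P(D|F1)P(F1) + P(D|F2)P(F2)
     = \frac{13}{200}
P(F2|D) = P(D|F2)P(F2) / P(D)
= \frac{8}{13}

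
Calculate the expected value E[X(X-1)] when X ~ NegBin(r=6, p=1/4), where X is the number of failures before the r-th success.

E[X(X-1)] = E[X² - X] = E[X²] - E[X]
E[X] = 18
E[X²] = Var(X) + (E[X])² = 72 + (18)² = 396
E[X(X-1)] = 396 - 18 = 378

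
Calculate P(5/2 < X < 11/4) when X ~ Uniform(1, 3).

P(5/2 < X < 11/4) = ∫_{5/2}^{11/4} f(x) dx
where f(x) = \frac{1}{2}
= \frac{1}{8}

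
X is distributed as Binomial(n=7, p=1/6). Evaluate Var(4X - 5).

For X ~ Binomial(n=7, p=1/6):
Var(X) = \frac{35}{36}
Var(4X - 5) = (4)² × Var(X) = 16 × \frac{35}{36} = \frac{140}{9}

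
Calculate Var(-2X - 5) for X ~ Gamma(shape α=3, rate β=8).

For X ~ Gamma(shape α=3, rate β=8):
Var(X) = \frac{3}{64}
Var(-2X - 5) = (-2)² × Var(X) = 4 × \frac{3}{64} = \frac{3}{16}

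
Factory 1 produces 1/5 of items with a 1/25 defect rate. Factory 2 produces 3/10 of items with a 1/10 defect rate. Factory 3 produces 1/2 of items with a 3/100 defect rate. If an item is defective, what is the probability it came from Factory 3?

Using Bayes' theorem:
P(F1) = 1/5, P(D|F1) = 1/25
P(F2) = 3/10, P(D|F2) = 1/10
P(F3) = 1/2, P(D|F3) = 3/100
P(D) = P(D|F1)P(F1) + P(D|F2)P(F2) + P(D|F3)P(F3)
     = \frac{53}{1000}
P(F3|D) = P(D|F3)P(F3) / P(D)
= \frac{15}{53}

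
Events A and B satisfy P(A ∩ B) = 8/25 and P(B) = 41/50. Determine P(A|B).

P(A|B) = P(A ∩ B) / P(B)
= (8/25) / (41/50)
= 16/41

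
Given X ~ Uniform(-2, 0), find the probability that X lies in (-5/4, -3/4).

P(-5/4 < X < -3/4) = ∫_{-5/4}^{-3/4} f(x) dx
where f(x) = \frac{1}{2}
= \frac{1}{4}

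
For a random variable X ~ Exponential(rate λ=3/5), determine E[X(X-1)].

E[X(X-1)] = E[X² - X] = E[X²] - E[X]
E[X] = \frac{5}{3}
E[X²] = Var(X) + (E[X])² = \frac{25}{9} + (\frac{5}{3})² = \frac{50}{9}
E[X(X-1)] = \frac{50}{9} - \frac{5}{3} = \frac{35}{9}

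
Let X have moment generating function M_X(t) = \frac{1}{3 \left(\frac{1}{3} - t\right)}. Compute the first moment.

To find E[X], compute M^(1)(0):
M^(1)(t) = \frac{1}{3 \left(\frac{1}{3} - t\right)^{2}}
M^(1)(0) = 3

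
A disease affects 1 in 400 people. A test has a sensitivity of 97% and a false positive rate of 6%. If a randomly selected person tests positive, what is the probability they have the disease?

Let D = the rare event, + = positive/flagged.
P(D) = 1/400
P(+|D) = 97/100
P(+|D') = 6/100 = 3/50
P(+) = P(+|D)P(D) + P(+|D')P(D')
     = \frac{97}{100} × \frac{1}{400} + \frac{3}{50} × \frac{399}{400}
     = \frac{2491}{40000}
P(D|+) = P(+|D)P(D)/P(+) = \frac{97}{2491}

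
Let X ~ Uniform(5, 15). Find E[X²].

Using the identity E[X²] = Var(X) + (E[X])²:
E[X] = 10
Var(X) = \frac{25}{3}
E[X²] = \frac{25}{3} + (10)²
= \frac{325}{3}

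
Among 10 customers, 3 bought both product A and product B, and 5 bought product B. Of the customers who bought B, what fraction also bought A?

P(A ∩ B) = 3/10
P(B) = 5/10 = 1/2
P(A|B) = P(A ∩ B) / P(B) = (3/10) / (1/2) = 3/5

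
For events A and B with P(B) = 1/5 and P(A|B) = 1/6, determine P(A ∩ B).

By definition, P(A|B) = P(A ∩ B) / P(B)
So P(A ∩ B) = P(A|B) × P(B)
= 1/6 × 1/5
= 1/30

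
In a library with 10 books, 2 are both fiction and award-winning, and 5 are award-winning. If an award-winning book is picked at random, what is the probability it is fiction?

P(A ∩ B) = 2/10 = 1/5
P(B) = 5/10 = 1/2
P(A|B) = P(A ∩ B) / P(B) = (1/5) / (1/2) = 2/5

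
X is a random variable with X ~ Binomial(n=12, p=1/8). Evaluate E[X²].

Using the identity E[X²] = Var(X) + (E[X])²:
E[X] = \frac{3}{2}
Var(X) = \frac{21}{16}
E[X²] = \frac{21}{16} + (\frac{3}{2})²
= \frac{57}{16}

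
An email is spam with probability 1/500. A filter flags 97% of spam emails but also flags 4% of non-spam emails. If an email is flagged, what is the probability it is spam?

Let D = the rare event, + = positive/flagged.
P(D) = 1/500
P(+|D) = 97/100
P(+|D') = 4/100 = 1/25
P(+) = P(+|D)P(D) + P(+|D')P(D')
     = \frac{97}{100} × \frac{1}{500} + \frac{1}{25} × \frac{499}{500}
     = \frac{2093}{50000}
P(D|+) = P(+|D)P(D)/P(+) = \frac{97}{2093}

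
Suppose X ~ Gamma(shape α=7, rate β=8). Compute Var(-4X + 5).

For X ~ Gamma(shape α=7, rate β=8):
Var(X) = \frac{7}{64}
Var(-4X + 5) = (-4)² × Var(X) = 16 × \frac{7}{64} = \frac{7}{4}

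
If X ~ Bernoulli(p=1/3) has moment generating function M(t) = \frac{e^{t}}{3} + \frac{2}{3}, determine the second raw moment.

To find E[X^2], compute M^(2)(0):
M^(1)(t) = \frac{e^{t}}{3}
M^(2)(t) = \frac{e^{t}}{3}
M^(2)(0) = \frac{1}{3}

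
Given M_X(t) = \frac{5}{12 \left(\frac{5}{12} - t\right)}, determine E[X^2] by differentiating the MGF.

To find E[X^2], compute M^(2)(0):
M^(1)(t) = \frac{5}{12 \left(\frac{5}{12} - t\right)^{2}}
M^(2)(t) = \frac{5}{6 \left(\frac{5}{12} - t\right)^{3}}
M^(2)(0) = \frac{288}{25}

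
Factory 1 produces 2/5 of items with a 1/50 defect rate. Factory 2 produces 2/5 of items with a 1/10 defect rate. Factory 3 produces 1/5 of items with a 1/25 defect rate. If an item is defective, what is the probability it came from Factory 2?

Using Bayes' theorem:
P(F1) = 2/5, P(D|F1) = 1/50
P(F2) = 2/5, P(D|F2) = 1/10
P(F3) = 1/5, P(D|F3) = 1/25
P(D) = P(D|F1)P(F1) + P(D|F2)P(F2) + P(D|F3)P(F3)
     = \frac{7}{125}
P(F2|D) = P(D|F2)P(F2) / P(D)
= \frac{5}{7}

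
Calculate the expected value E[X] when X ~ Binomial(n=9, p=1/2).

For X ~ Binomial(n=9, p=1/2), the expected value is:
E[X] = \frac{9}{2}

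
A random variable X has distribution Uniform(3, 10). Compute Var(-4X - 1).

For X ~ Uniform(3, 10):
Var(X) = \frac{49}{12}
Var(-4X - 1) = (-4)² × Var(X) = 16 × \frac{49}{12} = \frac{196}{3}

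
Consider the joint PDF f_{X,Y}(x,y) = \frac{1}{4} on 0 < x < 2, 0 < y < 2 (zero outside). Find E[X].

f_X(x) = ∫_0^2 \frac{1}{4} dy = \frac{1}{2}
E[X] = ∫_0^2 x × (\frac{1}{2}) dx = 1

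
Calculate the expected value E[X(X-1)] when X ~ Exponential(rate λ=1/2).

E[X(X-1)] = E[X² - X] = E[X²] - E[X]
E[X] = 2
E[X²] = Var(X) + (E[X])² = 4 + (2)² = 8
E[X(X-1)] = 8 - 2 = 6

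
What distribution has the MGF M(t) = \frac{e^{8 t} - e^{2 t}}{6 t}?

The MGF M(t) = \frac{e^{8 t} - e^{2 t}}{6 t} is the standard form for the Uniform distribution.
Comparing with the known MGF formula identifies: Uniform(2, 8)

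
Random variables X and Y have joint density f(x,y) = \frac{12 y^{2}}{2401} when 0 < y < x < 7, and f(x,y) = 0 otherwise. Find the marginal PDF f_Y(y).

f_Y(y) = ∫_y^7 \frac{12 y^{2}}{2401} dx = \frac{12 y^{2} \left(7 - y\right)}{2401}
for 0 < y < 7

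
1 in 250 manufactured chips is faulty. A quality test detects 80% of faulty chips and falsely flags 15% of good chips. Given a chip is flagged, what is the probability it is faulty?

Let D = the rare event, + = positive/flagged.
P(D) = 1/250
P(+|D) = 80/100 = 4/5
P(+|D') = 15/100 = 3/20
P(+) = P(+|D)P(D) + P(+|D')P(D')
     = \frac{4}{5} × \frac{1}{250} + \frac{3}{20} × \frac{249}{250}
     = \frac{763}{5000}
P(D|+) = P(+|D)P(D)/P(+) = \frac{16}{763}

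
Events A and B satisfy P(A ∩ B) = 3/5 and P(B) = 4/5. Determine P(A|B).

P(A|B) = P(A ∩ B) / P(B)
= (3/5) / (4/5)
= 3/4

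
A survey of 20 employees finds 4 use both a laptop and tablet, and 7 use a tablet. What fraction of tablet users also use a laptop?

P(A ∩ B) = 4/20 = 1/5
P(B) = 7/20
P(A|B) = P(A ∩ B) / P(B) = (1/5) / (7/20) = 4/7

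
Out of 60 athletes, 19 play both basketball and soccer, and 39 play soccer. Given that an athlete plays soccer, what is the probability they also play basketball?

P(A ∩ B) = 19/60
P(B) = 39/60 = 13/20
P(A|B) = P(A ∩ B) / P(B) = (19/60) / (13/20) = 19/39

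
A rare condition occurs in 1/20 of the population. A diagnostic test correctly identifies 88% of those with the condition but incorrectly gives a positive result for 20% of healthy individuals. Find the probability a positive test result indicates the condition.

Let D = the rare event, + = positive/flagged.
P(D) = 1/20
P(+|D) = 88/100 = 22/25
P(+|D') = 20/100 = 1/5
P(+) = P(+|D)P(D) + P(+|D')P(D')
     = \frac{22}{25} × \frac{1}{20} + \frac{1}{5} × \frac{19}{20}
     = \frac{117}{500}
P(D|+) = P(+|D)P(D)/P(+) = \frac{22}{117}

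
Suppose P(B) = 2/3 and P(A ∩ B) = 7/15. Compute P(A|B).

P(A|B) = P(A ∩ B) / P(B)
= (7/15) / (2/3)
= 7/10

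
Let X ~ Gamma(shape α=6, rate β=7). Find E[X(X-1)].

E[X(X-1)] = E[X² - X] = E[X²] - E[X]
E[X] = \frac{6}{7}
E[X²] = Var(X) + (E[X])² = \frac{6}{49} + (\frac{6}{7})² = \frac{6}{7}
E[X(X-1)] = \frac{6}{7} - \frac{6}{7} = 0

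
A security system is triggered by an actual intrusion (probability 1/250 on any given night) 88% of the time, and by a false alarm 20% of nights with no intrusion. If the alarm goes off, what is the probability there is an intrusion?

Let D = the rare event, + = positive/flagged.
P(D) = 1/250
P(+|D) = 88/100 = 22/25
P(+|D') = 20/100 = 1/5
P(+) = P(+|D)P(D) + P(+|D')P(D')
     = \frac{22}{25} × \frac{1}{250} + \frac{1}{5} × \frac{249}{250}
     = \frac{1267}{6250}
P(D|+) = P(+|D)P(D)/P(+) = \frac{22}{1267}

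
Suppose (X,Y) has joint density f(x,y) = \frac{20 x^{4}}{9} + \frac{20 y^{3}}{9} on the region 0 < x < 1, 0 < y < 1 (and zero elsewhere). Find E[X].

E[X] = ∫_0^1 ∫_0^1 x × f(x,y) dy dx
= ∫_0^1 ∫_0^1 x × (\frac{20 x^{4}}{9} + \frac{20 y^{3}}{9}) dy dx
= \frac{35}{54}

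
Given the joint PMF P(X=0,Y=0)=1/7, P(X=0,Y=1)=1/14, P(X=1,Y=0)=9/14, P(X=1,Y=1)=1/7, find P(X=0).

P(X=0) = P(X=0,Y=0) + P(X=0,Y=1)
= 1/7 + 1/14
= 3/14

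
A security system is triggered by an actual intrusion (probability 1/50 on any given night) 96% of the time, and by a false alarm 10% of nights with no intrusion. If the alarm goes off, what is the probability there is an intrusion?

Let D = the rare event, + = positive/flagged.
P(D) = 1/50
P(+|D) = 96/100 = 24/25
P(+|D') = 10/100 = 1/10
P(+) = P(+|D)P(D) + P(+|D')P(D')
     = \frac{24}{25} × \frac{1}{50} + \frac{1}{10} × \frac{49}{50}
     = \frac{293}{2500}
P(D|+) = P(+|D)P(D)/P(+) = \frac{48}{293}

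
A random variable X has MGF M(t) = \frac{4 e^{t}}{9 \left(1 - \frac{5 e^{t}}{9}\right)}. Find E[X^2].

To find E[X^2], compute M^(2)(0):
M^(1)(t) = \frac{4 e^{t}}{9 \left(1 - \frac{5 e^{t}}{9}\right)} + \frac{20 e^{2 t}}{81 \left(1 - \frac{5 e^{t}}{9}\right)^{2}}
M^(2)(t) = \frac{4 e^{t}}{9 \left(1 - \frac{5 e^{t}}{9}\right)} + \frac{20 e^{2 t}}{27 \left(1 - \frac{5 e^{t}}{9}\right)^{2}} + \frac{200 e^{3 t}}{729 \left(1 - \frac{5 e^{t}}{9}\right)^{3}}
M^(2)(0) = \frac{63}{8}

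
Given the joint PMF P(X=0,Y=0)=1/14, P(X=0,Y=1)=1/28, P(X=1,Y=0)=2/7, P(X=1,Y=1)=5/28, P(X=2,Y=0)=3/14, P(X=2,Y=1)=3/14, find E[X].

First find marginal of X:
P(X=0) = 3/28
P(X=1) = 13/28
P(X=2) = 3/7
E[X] = 0 × 3/28 + 1 × 13/28 + 2 × 3/7 = 37/28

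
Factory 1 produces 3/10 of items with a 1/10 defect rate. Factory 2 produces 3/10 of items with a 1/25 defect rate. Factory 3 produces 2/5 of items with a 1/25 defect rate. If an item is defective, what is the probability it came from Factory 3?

Using Bayes' theorem:
P(F1) = 3/10, P(D|F1) = 1/10
P(F2) = 3/10, P(D|F2) = 1/25
P(F3) = 2/5, P(D|F3) = 1/25
P(D) = P(D|F1)P(F1) + P(D|F2)P(F2) + P(D|F3)P(F3)
     = \frac{29}{500}
P(F3|D) = P(D|F3)P(F3) / P(D)
= \frac{8}{29}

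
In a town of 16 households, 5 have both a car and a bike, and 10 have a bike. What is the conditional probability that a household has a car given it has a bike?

P(A ∩ B) = 5/16
P(B) = 10/16 = 5/8
P(A|B) = P(A ∩ B) / P(B) = (5/16) / (5/8) = 1/2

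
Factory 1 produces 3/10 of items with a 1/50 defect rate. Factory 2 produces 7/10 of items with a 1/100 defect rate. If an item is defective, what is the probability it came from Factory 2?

Using Bayes' theorem:
P(F1) = 3/10, P(D|F1) = 1/50
P(F2) = 7/10, P(D|F2) = 1/100
P(D) = P(D|F1)P(F1) + P(D|F2)P(F2)
     = \frac{13}{1000}
P(F2|D) = P(D|F2)P(F2) / P(D)
= \frac{7}{13}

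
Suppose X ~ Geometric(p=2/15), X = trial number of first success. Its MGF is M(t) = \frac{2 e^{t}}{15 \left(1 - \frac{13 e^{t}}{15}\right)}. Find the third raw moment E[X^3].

To find E[X^3], compute M^(3)(0):
M^(1)(t) = \frac{2 e^{t}}{15 \left(1 - \frac{13 e^{t}}{15}\right)} + \frac{26 e^{2 t}}{225 \left(1 - \frac{13 e^{t}}{15}\right)^{2}}
M^(2)(t) = \frac{2 e^{t}}{15 \left(1 - \frac{13 e^{t}}{15}\right)} + \frac{26 e^{2 t}}{75 \left(1 - \frac{13 e^{t}}{15}\right)^{2}} + \frac{676 e^{3 t}}{3375 \left(1 - \frac{13 e^{t}}{15}\right)^{3}}
M^(3)(t) = \frac{2 e^{t}}{15 \left(1 - \frac{13 e^{t}}{15}\right)} + \frac{182 e^{2 t}}{225 \left(1 - \frac{13 e^{t}}{15}\right)^{2}} + \frac{1352 e^{3 t}}{1125 \left(1 - \frac{13 e^{t}}{15}\right)^{3}} + \frac{8788 e^{4 t}}{16875 \left(1 - \frac{13 e^{t}}{15}\right)^{4}}
M^(3)(0) = \frac{8805}{4}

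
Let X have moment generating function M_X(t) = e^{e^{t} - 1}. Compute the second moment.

To find E[X^2], compute M^(2)(0):
M^(1)(t) = e^{t} e^{e^{t} - 1}
M^(2)(t) = e^{2 t} e^{e^{t} - 1} + e^{t} e^{e^{t} - 1}
M^(2)(0) = 2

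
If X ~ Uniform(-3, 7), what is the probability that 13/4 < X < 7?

P(13/4 < X < 7) = ∫_{13/4}^{7} f(x) dx
where f(x) = \frac{1}{10}
= \frac{3}{8}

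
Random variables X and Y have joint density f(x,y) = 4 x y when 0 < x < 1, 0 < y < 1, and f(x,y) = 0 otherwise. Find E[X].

E[X] = ∫_0^1 ∫_0^1 x × f(x,y) dy dx
= ∫_0^1 ∫_0^1 x × (4 x y) dy dx
= \frac{2}{3}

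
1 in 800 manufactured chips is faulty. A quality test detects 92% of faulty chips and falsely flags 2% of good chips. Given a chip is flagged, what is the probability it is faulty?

Let D = the rare event, + = positive/flagged.
P(D) = 1/800
P(+|D) = 92/100 = 23/25
P(+|D') = 2/100 = 1/50
P(+) = P(+|D)P(D) + P(+|D')P(D')
     = \frac{23}{25} × \frac{1}{800} + \frac{1}{50} × \frac{799}{800}
     = \frac{169}{8000}
P(D|+) = P(+|D)P(D)/P(+) = \frac{46}{845}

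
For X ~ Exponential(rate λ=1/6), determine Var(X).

For X ~ Exponential(rate λ=1/6):
Var(X) = 36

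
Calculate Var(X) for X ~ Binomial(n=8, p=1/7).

For X ~ Binomial(n=8, p=1/7):
Var(X) = \frac{48}{49}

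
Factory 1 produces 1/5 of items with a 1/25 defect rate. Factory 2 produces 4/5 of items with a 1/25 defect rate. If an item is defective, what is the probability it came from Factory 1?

Using Bayes' theorem:
P(F1) = 1/5, P(D|F1) = 1/25
P(F2) = 4/5, P(D|F2) = 1/25
P(D) = P(D|F1)P(F1) + P(D|F2)P(F2)
     = \frac{1}{25}
P(F1|D) = P(D|F1)P(F1) / P(D)
= \frac{1}{5}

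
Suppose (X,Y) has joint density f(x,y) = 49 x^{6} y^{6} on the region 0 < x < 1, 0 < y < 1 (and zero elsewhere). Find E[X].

E[X] = ∫_0^1 ∫_0^1 x × f(x,y) dy dx
= ∫_0^1 ∫_0^1 x × (49 x^{6} y^{6}) dy dx
= \frac{7}{8}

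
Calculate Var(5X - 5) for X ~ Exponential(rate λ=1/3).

For X ~ Exponential(rate λ=1/3):
Var(X) = 9
Var(5X - 5) = (5)² × Var(X) = 25 × 9 = 225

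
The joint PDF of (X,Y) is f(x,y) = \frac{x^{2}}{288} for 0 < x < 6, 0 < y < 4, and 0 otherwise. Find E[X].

f_X(x) = ∫_0^4 \frac{x^{2}}{288} dy = \frac{x^{2}}{72}
E[X] = ∫_0^6 x × (\frac{x^{2}}{72}) dx = \frac{9}{2}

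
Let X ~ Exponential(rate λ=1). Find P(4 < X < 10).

P(4 < X < 10) = ∫_{4}^{10} f(x) dx
where f(x) = e^{- x}
= - \frac{1 - e^{6}}{e^{10}}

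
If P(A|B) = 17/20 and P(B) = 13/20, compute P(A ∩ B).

By definition, P(A|B) = P(A ∩ B) / P(B)
So P(A ∩ B) = P(A|B) × P(B)
= 17/20 × 13/20
= 221/400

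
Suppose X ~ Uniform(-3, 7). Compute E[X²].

Using the identity E[X²] = Var(X) + (E[X])²:
E[X] = 2
Var(X) = \frac{25}{3}
E[X²] = \frac{25}{3} + (2)²
= \frac{37}{3}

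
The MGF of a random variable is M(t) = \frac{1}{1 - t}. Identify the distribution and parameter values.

The MGF M(t) = \frac{1}{1 - t} is the standard form for the Exponential distribution.
Comparing with the known MGF formula identifies: Exponential(rate λ=1)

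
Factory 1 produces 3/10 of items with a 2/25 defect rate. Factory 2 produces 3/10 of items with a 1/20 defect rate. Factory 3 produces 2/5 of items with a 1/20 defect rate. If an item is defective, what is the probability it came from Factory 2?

Using Bayes' theorem:
P(F1) = 3/10, P(D|F1) = 2/25
P(F2) = 3/10, P(D|F2) = 1/20
P(F3) = 2/5, P(D|F3) = 1/20
P(D) = P(D|F1)P(F1) + P(D|F2)P(F2) + P(D|F3)P(F3)
     = \frac{59}{1000}
P(F2|D) = P(D|F2)P(F2) / P(D)
= \frac{15}{59}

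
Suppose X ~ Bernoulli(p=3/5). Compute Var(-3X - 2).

For X ~ Bernoulli(p=3/5):
Var(X) = \frac{6}{25}
Var(-3X - 2) = (-3)² × Var(X) = 9 × \frac{6}{25} = \frac{54}{25}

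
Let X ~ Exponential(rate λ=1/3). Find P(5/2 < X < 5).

P(5/2 < X < 5) = ∫_{5/2}^{5} f(x) dx
where f(x) = \frac{e^{- \frac{x}{3}}}{3}
= - \frac{1}{e^{\frac{5}{3}}} + e^{- \frac{5}{6}}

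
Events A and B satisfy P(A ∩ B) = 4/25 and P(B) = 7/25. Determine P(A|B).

P(A|B) = P(A ∩ B) / P(B)
= (4/25) / (7/25)
= 4/7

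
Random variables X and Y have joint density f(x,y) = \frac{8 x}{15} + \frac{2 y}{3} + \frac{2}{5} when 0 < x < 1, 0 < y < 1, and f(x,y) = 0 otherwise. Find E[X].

E[X] = ∫_0^1 ∫_0^1 x × f(x,y) dy dx
= ∫_0^1 ∫_0^1 x × (\frac{8 x}{15} + \frac{2 y}{3} + \frac{2}{5}) dy dx
= \frac{49}{90}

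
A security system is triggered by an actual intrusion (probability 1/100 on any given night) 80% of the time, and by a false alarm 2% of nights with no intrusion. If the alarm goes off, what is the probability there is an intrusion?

Let D = the rare event, + = positive/flagged.
P(D) = 1/100
P(+|D) = 80/100 = 4/5
P(+|D') = 2/100 = 1/50
P(+) = P(+|D)P(D) + P(+|D')P(D')
     = \frac{4}{5} × \frac{1}{100} + \frac{1}{50} × \frac{99}{100}
     = \frac{139}{5000}
P(D|+) = P(+|D)P(D)/P(+) = \frac{40}{139}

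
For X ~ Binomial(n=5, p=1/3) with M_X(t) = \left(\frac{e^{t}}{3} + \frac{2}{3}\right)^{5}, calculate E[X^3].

To find E[X^3], compute M^(3)(0):
M^(1)(t) = \frac{5 \left(\frac{e^{t}}{3} + \frac{2}{3}\right)^{4} e^{t}}{3}
M^(2)(t) = \frac{5 \left(\frac{e^{t}}{3} + \frac{2}{3}\right)^{4} e^{t}}{3} + \frac{20 \left(\frac{e^{t}}{3} + \frac{2}{3}\right)^{3} e^{2 t}}{9}
M^(3)(t) = \frac{5 \left(\frac{e^{t}}{3} + \frac{2}{3}\right)^{4} e^{t}}{3} + \frac{20 \left(\frac{e^{t}}{3} + \frac{2}{3}\right)^{3} e^{2 t}}{3} + \frac{20 \left(\frac{e^{t}}{3} + \frac{2}{3}\right)^{2} e^{3 t}}{9}
M^(3)(0) = \frac{95}{9}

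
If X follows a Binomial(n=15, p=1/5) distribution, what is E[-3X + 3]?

For X ~ Binomial(n=15, p=1/5):
E[X] = 3
E[-3X + 3] = -3 × E[X] + 3 = -6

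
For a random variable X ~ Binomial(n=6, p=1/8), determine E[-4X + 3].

For X ~ Binomial(n=6, p=1/8):
E[X] = \frac{3}{4}
E[-4X + 3] = -4 × E[X] + 3 = 0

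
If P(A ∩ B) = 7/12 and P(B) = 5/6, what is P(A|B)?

P(A|B) = P(A ∩ B) / P(B)
= (7/12) / (5/6)
= 7/10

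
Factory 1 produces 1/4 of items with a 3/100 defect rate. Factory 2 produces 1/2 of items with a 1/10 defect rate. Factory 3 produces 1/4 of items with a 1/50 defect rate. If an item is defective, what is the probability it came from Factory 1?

Using Bayes' theorem:
P(F1) = 1/4, P(D|F1) = 3/100
P(F2) = 1/2, P(D|F2) = 1/10
P(F3) = 1/4, P(D|F3) = 1/50
P(D) = P(D|F1)P(F1) + P(D|F2)P(F2) + P(D|F3)P(F3)
     = \frac{1}{16}
P(F1|D) = P(D|F1)P(F1) / P(D)
= \frac{3}{25}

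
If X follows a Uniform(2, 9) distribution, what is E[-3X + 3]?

For X ~ Uniform(2, 9):
E[X] = \frac{11}{2}
E[-3X + 3] = -3 × E[X] + 3 = - \frac{27}{2}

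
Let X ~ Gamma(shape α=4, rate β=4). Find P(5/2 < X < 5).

P(5/2 < X < 5) = ∫_{5/2}^{5} f(x) dx
where f(x) = \frac{128 x^{3} e^{- 4 x}}{3}
= \frac{-4663 + 683 e^{10}}{3 e^{20}}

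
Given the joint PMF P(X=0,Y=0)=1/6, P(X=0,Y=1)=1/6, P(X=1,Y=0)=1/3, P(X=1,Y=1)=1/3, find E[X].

First find marginal of X:
P(X=0) = 1/3
P(X=1) = 2/3
E[X] = 0 × 1/3 + 1 × 2/3 = 2/3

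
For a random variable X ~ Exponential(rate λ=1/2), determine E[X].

For X ~ Exponential(rate λ=1/2), the expected value is:
E[X] = 2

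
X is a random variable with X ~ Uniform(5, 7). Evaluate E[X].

For X ~ Uniform(5, 7), the expected value is:
E[X] = 6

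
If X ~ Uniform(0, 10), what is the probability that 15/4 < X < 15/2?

P(15/4 < X < 15/2) = ∫_{15/4}^{15/2} f(x) dx
where f(x) = \frac{1}{10}
= \frac{3}{8}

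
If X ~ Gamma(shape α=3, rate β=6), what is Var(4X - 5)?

For X ~ Gamma(shape α=3, rate β=6):
Var(X) = \frac{1}{12}
Var(4X - 5) = (4)² × Var(X) = 16 × \frac{1}{12} = \frac{4}{3}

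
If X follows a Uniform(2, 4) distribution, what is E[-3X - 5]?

For X ~ Uniform(2, 4):
E[X] = 3
E[-3X - 5] = -3 × E[X] - 5 = -14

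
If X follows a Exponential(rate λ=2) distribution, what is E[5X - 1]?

For X ~ Exponential(rate λ=2):
E[X] = \frac{1}{2}
E[5X - 1] = 5 × E[X] - 1 = \frac{3}{2}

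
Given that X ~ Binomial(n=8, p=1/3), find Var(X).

For X ~ Binomial(n=8, p=1/3):
Var(X) = \frac{16}{9}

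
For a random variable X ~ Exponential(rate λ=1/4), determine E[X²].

Using the identity E[X²] = Var(X) + (E[X])²:
E[X] = 4
Var(X) = 16
E[X²] = 16 + (4)²
= 32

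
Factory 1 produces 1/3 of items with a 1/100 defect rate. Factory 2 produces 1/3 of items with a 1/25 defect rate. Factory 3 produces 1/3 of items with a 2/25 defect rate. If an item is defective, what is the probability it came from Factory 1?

Using Bayes' theorem:
P(F1) = 1/3, P(D|F1) = 1/100
P(F2) = 1/3, P(D|F2) = 1/25
P(F3) = 1/3, P(D|F3) = 2/25
P(D) = P(D|F1)P(F1) + P(D|F2)P(F2) + P(D|F3)P(F3)
     = \frac{13}{300}
P(F1|D) = P(D|F1)P(F1) / P(D)
= \frac{1}{13}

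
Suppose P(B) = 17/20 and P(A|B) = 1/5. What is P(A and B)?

By definition, P(A|B) = P(A ∩ B) / P(B)
So P(A ∩ B) = P(A|B) × P(B)
= 1/5 × 17/20
= 17/100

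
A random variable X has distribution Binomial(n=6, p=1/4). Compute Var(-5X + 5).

For X ~ Binomial(n=6, p=1/4):
Var(X) = \frac{9}{8}
Var(-5X + 5) = (-5)² × Var(X) = 25 × \frac{9}{8} = \frac{225}{8}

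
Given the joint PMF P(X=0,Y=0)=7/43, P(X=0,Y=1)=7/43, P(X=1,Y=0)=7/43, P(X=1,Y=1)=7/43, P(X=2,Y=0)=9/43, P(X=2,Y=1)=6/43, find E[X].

First find marginal of X:
P(X=0) = 14/43
P(X=1) = 14/43
P(X=2) = 15/43
E[X] = 0 × 14/43 + 1 × 14/43 + 2 × 15/43 = 44/43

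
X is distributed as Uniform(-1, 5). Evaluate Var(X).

For X ~ Uniform(-1, 5):
Var(X) = 3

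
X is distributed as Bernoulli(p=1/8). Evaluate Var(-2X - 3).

For X ~ Bernoulli(p=1/8):
Var(X) = \frac{7}{64}
Var(-2X - 3) = (-2)² × Var(X) = 4 × \frac{7}{64} = \frac{7}{16}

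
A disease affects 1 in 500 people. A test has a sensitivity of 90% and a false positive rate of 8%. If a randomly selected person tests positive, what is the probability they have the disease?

Let D = the rare event, + = positive/flagged.
P(D) = 1/500
P(+|D) = 90/100 = 9/10
P(+|D') = 8/100 = 2/25
P(+) = P(+|D)P(D) + P(+|D')P(D')
     = \frac{9}{10} × \frac{1}{500} + \frac{2}{25} × \frac{499}{500}
     = \frac{2041}{25000}
P(D|+) = P(+|D)P(D)/P(+) = \frac{45}{2041}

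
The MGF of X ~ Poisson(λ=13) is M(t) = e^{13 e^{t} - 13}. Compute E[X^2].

To find E[X^2], compute M^(2)(0):
M^(1)(t) = 13 e^{t} e^{13 e^{t} - 13}
M^(2)(t) = 169 e^{2 t} e^{13 e^{t} - 13} + 13 e^{t} e^{13 e^{t} - 13}
M^(2)(0) = 182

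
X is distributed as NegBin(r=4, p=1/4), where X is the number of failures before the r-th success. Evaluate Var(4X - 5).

For X ~ NegBin(r=4, p=1/4), where X is the number of failures before the r-th success:
Var(X) = 48
Var(4X - 5) = (4)² × Var(X) = 16 × 48 = 768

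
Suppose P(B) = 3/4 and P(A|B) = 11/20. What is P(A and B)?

By definition, P(A|B) = P(A ∩ B) / P(B)
So P(A ∩ B) = P(A|B) × P(B)
= 11/20 × 3/4
= 33/80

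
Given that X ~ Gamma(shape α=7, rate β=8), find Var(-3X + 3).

For X ~ Gamma(shape α=7, rate β=8):
Var(X) = \frac{7}{64}
Var(-3X + 3) = (-3)² × Var(X) = 9 × \frac{7}{64} = \frac{63}{64}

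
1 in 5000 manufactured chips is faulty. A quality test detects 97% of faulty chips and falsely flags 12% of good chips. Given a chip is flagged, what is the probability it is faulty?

Let D = the rare event, + = positive/flagged.
P(D) = 1/5000
P(+|D) = 97/100
P(+|D') = 12/100 = 3/25
P(+) = P(+|D)P(D) + P(+|D')P(D')
     = \frac{97}{100} × \frac{1}{5000} + \frac{3}{25} × \frac{4999}{5000}
     = \frac{12017}{100000}
P(D|+) = P(+|D)P(D)/P(+) = \frac{97}{60085}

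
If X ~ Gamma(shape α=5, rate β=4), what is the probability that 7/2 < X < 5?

P(7/2 < X < 5) = ∫_{7/2}^{5} f(x) dx
where f(x) = \frac{128 x^{4} e^{- 4 x}}{3}
= \frac{-8221 + 2171 e^{6}}{e^{20}}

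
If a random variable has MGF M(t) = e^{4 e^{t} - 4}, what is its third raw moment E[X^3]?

To find E[X^3], compute M^(3)(0):
M^(1)(t) = 4 e^{t} e^{4 e^{t} - 4}
M^(2)(t) = 16 e^{2 t} e^{4 e^{t} - 4} + 4 e^{t} e^{4 e^{t} - 4}
M^(3)(t) = 64 e^{3 t} e^{4 e^{t} - 4} + 48 e^{2 t} e^{4 e^{t} - 4} + 4 e^{t} e^{4 e^{t} - 4}
M^(3)(0) = 116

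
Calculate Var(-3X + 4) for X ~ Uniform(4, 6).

For X ~ Uniform(4, 6):
Var(X) = \frac{1}{3}
Var(-3X + 4) = (-3)² × Var(X) = 9 × \frac{1}{3} = 3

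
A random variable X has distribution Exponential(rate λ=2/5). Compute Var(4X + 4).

For X ~ Exponential(rate λ=2/5):
Var(X) = \frac{25}{4}
Var(4X + 4) = (4)² × Var(X) = 16 × \frac{25}{4} = 100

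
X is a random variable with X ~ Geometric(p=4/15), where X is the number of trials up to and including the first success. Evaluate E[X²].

Using the identity E[X²] = Var(X) + (E[X])²:
E[X] = \frac{15}{4}
Var(X) = \frac{165}{16}
E[X²] = \frac{165}{16} + (\frac{15}{4})²
= \frac{195}{8}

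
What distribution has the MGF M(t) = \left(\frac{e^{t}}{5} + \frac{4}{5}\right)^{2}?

The MGF M(t) = \left(\frac{e^{t}}{5} + \frac{4}{5}\right)^{2} is the standard form for the Binomial distribution.
Comparing with the known MGF formula identifies: Binomial(n=2, p=1/5)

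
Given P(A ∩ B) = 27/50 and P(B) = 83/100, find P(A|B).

P(A|B) = P(A ∩ B) / P(B)
= (27/50) / (83/100)
= 54/83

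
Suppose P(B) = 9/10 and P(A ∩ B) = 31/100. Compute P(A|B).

P(A|B) = P(A ∩ B) / P(B)
= (31/100) / (9/10)
= 31/90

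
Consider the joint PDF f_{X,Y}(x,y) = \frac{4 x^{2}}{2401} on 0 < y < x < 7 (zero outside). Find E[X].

f_X(x) = ∫_0^x \frac{4 x^{2}}{2401} dy = \frac{4 x^{3}}{2401}
E[X] = ∫_0^7 x × (\frac{4 x^{3}}{2401}) dx = \frac{28}{5}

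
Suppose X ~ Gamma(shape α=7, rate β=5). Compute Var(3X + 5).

For X ~ Gamma(shape α=7, rate β=5):
Var(X) = \frac{7}{25}
Var(3X + 5) = (3)² × Var(X) = 9 × \frac{7}{25} = \frac{63}{25}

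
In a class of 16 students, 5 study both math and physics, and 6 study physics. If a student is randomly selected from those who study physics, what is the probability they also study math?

P(A ∩ B) = 5/16
P(B) = 6/16 = 3/8
P(A|B) = P(A ∩ B) / P(B) = (5/16) / (3/8) = 5/6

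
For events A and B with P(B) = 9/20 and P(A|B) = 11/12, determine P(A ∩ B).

By definition, P(A|B) = P(A ∩ B) / P(B)
So P(A ∩ B) = P(A|B) × P(B)
= 11/12 × 9/20
= 33/80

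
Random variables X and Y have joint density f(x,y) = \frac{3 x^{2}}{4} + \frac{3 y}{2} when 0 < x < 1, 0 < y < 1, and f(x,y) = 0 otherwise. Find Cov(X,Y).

E[XY] = ∫∫ xy × f(x,y) dx dy = \frac{11}{32}
E[X] = \frac{9}{16}
E[Y] = \frac{5}{8}
Cov(X,Y) = E[XY] - E[X]E[Y] = - \frac{1}{128}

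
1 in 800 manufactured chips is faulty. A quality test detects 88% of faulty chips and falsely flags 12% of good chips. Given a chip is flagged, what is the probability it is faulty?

Let D = the rare event, + = positive/flagged.
P(D) = 1/800
P(+|D) = 88/100 = 22/25
P(+|D') = 12/100 = 3/25
P(+) = P(+|D)P(D) + P(+|D')P(D')
     = \frac{22}{25} × \frac{1}{800} + \frac{3}{25} × \frac{799}{800}
     = \frac{2419}{20000}
P(D|+) = P(+|D)P(D)/P(+) = \frac{22}{2419}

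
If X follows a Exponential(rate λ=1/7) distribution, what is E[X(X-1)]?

E[X(X-1)] = E[X² - X] = E[X²] - E[X]
E[X] = 7
E[X²] = Var(X) + (E[X])² = 49 + (7)² = 98
E[X(X-1)] = 98 - 7 = 91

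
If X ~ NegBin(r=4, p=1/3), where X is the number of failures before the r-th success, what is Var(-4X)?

For X ~ NegBin(r=4, p=1/3), where X is the number of failures before the r-th success:
Var(X) = 24
Var(-4X) = (-4)² × Var(X) = 16 × 24 = 384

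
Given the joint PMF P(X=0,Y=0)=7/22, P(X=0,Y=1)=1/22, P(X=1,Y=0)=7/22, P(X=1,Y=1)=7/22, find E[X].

First find marginal of X:
P(X=0) = 4/11
P(X=1) = 7/11
E[X] = 0 × 4/11 + 1 × 7/11 = 7/11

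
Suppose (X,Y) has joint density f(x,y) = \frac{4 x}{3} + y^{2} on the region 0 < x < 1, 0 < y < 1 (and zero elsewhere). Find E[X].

E[X] = ∫_0^1 ∫_0^1 x × f(x,y) dy dx
= ∫_0^1 ∫_0^1 x × (\frac{4 x}{3} + y^{2}) dy dx
= \frac{11}{18}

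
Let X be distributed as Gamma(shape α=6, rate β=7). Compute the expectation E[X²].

Using the identity E[X²] = Var(X) + (E[X])²:
E[X] = \frac{6}{7}
Var(X) = \frac{6}{49}
E[X²] = \frac{6}{49} + (\frac{6}{7})²
= \frac{6}{7}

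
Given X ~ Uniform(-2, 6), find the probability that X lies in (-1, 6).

P(-1 < X < 6) = ∫_{-1}^{6} f(x) dx
where f(x) = \frac{1}{8}
= \frac{7}{8}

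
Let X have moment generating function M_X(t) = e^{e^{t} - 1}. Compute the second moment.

To find E[X^2], compute M^(2)(0):
M^(1)(t) = e^{t} e^{e^{t} - 1}
M^(2)(t) = e^{2 t} e^{e^{t} - 1} + e^{t} e^{e^{t} - 1}
M^(2)(0) = 2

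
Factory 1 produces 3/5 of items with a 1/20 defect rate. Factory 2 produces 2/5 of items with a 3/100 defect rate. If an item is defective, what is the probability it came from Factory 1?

Using Bayes' theorem:
P(F1) = 3/5, P(D|F1) = 1/20
P(F2) = 2/5, P(D|F2) = 3/100
P(D) = P(D|F1)P(F1) + P(D|F2)P(F2)
     = \frac{21}{500}
P(F1|D) = P(D|F1)P(F1) / P(D)
= \frac{5}{7}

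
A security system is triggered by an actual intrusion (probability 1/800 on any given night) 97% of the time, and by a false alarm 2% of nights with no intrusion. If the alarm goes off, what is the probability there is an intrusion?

Let D = the rare event, + = positive/flagged.
P(D) = 1/800
P(+|D) = 97/100
P(+|D') = 2/100 = 1/50
P(+) = P(+|D)P(D) + P(+|D')P(D')
     = \frac{97}{100} × \frac{1}{800} + \frac{1}{50} × \frac{799}{800}
     = \frac{339}{16000}
P(D|+) = P(+|D)P(D)/P(+) = \frac{97}{1695}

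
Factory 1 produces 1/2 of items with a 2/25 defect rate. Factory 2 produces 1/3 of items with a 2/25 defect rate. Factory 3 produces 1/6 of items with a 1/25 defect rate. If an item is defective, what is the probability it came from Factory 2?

Using Bayes' theorem:
P(F1) = 1/2, P(D|F1) = 2/25
P(F2) = 1/3, P(D|F2) = 2/25
P(F3) = 1/6, P(D|F3) = 1/25
P(D) = P(D|F1)P(F1) + P(D|F2)P(F2) + P(D|F3)P(F3)
     = \frac{11}{150}
P(F2|D) = P(D|F2)P(F2) / P(D)
= \frac{4}{11}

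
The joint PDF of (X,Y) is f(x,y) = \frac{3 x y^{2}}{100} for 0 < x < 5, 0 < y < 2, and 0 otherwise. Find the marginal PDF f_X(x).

f_X(x) = ∫_0^2 f(x,y) dy
= ∫_0^2 \frac{3 x y^{2}}{100} dy
= \frac{2 x}{25} for 0 < x < 5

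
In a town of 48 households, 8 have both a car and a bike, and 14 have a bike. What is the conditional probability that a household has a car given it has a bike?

P(A ∩ B) = 8/48 = 1/6
P(B) = 14/48 = 7/24
P(A|B) = P(A ∩ B) / P(B) = (1/6) / (7/24) = 4/7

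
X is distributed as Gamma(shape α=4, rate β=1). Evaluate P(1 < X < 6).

P(1 < X < 6) = ∫_{1}^{6} f(x) dx
where f(x) = \frac{x^{3} e^{- x}}{6}
= \frac{-183 + 8 e^{5}}{3 e^{6}}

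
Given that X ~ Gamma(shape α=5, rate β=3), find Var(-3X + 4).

For X ~ Gamma(shape α=5, rate β=3):
Var(X) = \frac{5}{9}
Var(-3X + 4) = (-3)² × Var(X) = 9 × \frac{5}{9} = 5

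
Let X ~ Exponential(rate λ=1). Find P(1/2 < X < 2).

P(1/2 < X < 2) = ∫_{1/2}^{2} f(x) dx
where f(x) = e^{- x}
= - \frac{1}{e^{2}} + e^{- \frac{1}{2}}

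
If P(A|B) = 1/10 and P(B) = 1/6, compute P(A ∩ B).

By definition, P(A|B) = P(A ∩ B) / P(B)
So P(A ∩ B) = P(A|B) × P(B)
= 1/10 × 1/6
= 1/60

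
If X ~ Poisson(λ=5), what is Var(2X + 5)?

For X ~ Poisson(λ=5):
Var(X) = 5
Var(2X + 5) = (2)² × Var(X) = 4 × 5 = 20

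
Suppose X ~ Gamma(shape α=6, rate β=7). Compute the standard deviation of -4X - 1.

For X ~ Gamma(shape α=6, rate β=7):
Var(X) = \frac{6}{49}
SD(X) = √(Var(X)) = √(\frac{6}{49}) = \frac{\sqrt{6}}{7}
SD(-4X - 1) = |-4| × SD(X) = 4 × \frac{\sqrt{6}}{7} = \frac{4 \sqrt{6}}{7}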